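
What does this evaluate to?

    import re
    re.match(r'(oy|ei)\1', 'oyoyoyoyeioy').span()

The backreference `\1` re-matches whatever the first group consumed, character for character.
`match` is anchored at position 0; if the pattern doesn't fit there, it returns None.
The match spans [0:4] → 'oyoy'.
Captured: group 1 = 'oy'.

(0, 4)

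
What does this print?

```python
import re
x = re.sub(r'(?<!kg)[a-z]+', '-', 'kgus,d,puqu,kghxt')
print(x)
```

The negative lookahead/lookbehind blocks any match where the forbidden context is present.
Every occurrence is swapped for '-'.

-,-,-,-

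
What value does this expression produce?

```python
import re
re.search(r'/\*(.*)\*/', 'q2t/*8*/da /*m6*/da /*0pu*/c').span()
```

(3, 27)

Unlike `match`, `search` isn't anchored — it looks for the pattern anywhere in the string.
The match spans [3:27] → '/*8*/da /*m6*/da /*0pu*/'.
Captured: group 1 = '8*/da /*m6*/da /*0pu'.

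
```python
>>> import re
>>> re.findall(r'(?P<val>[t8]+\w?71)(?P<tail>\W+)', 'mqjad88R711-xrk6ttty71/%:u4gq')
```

[('ttty71', '/%:')]

This matches one or more of one of [t8], then optionally a word character, then the literal '71' (captured as 'val'); then one or more of a non-word character (captured as 'tail').
With 2 capturing groups, `findall` returns a 2-tuple per match.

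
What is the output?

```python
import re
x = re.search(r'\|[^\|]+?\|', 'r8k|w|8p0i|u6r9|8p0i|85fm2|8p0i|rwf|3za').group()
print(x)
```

The match spans [3:6] → '|w|'.

|w|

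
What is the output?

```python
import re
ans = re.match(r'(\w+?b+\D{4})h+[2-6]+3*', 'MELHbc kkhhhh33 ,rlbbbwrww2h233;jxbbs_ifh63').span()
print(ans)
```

(0, 15)

Pattern: one or more of a word character (lazy), then one or more of the literal 'b', then exactly 4 of a non-digit (captured); then one or more of a literal 'h', then one or more of a character in [2-6], then zero or more of a literal '3'.
`match` is anchored at position 0; if the pattern doesn't fit there, it returns None.
The match spans [0:15] → 'MELHbc kkhhhh33'.
Captured: group 1 = 'MELHbc kk'.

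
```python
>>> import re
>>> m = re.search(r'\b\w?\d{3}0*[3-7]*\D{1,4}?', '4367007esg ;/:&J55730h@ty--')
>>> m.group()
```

The pattern matches a word boundary (`\b`, zero-width); then optionally a word character, then exactly 3 of a digit, then zero or more of the literal '0'; then zero or more of a character in [3-7], then 1 to 4 of a non-digit (lazy).
A `+?`/`*?`/`{m,n}?` starts at its minimum and grows only as far as needed for what follows to match.
`search` walks the string left to right and returns the first match it finds.
The match spans [0:8] → '4367007e'.

'4367007e'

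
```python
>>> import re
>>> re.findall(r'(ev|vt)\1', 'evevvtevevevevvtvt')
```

The backreference `\1` re-matches whatever the first group consumed, character for character.
Walking the string: at [0:4] match 'evev', group 1 = 'ev'; at [6:10] match 'evev', group 1 = 'ev'; at [10:14] match 'evev', group 1 = 'ev'; at [14:18] match 'vtvt', group 1 = 'vt'.
One capturing group, so `findall` returns just the captured substring from each match — 4 in all.

['ev', 'ev', 'ev', 'vt']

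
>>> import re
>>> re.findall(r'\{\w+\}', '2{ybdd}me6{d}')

['{ybdd}', '{d}']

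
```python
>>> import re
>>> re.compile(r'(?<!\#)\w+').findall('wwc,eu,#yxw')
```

['wwc', 'eu', 'xw']

A negative assertion filters positions out without eating any characters.
Matches: at [0:3] → 'wwc'; at [4:6] → 'eu'; at [9:11] → 'xw'.
`findall` yields the raw match text (3 of them) because the pattern has no groups.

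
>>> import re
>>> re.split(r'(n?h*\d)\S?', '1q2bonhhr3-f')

Pattern: optionally the literal 'n', then zero or more of the literal 'h', then a digit (captured); then optionally a non-whitespace character.
With a capturing group present, the delimiter's captured portion is kept in the result list.

['', '1', '', '2', 'onhhr', '3', 'f']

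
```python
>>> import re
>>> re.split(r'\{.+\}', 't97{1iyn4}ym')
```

['t97', 'ym']

Matches to split on: at [3:10] → '{1iyn4}'.
Splitting on the pattern gives 2 pieces.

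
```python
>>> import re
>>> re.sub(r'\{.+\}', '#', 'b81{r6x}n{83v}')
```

'b81#'

Matches: at [3:14] → '{r6x}n{83v}'.
Every occurrence is swapped for '#'.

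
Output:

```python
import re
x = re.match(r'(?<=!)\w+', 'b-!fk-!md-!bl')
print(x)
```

`re.match` won't scan ahead — the pattern has to work from the very first character.
Here position 0 doesn't satisfy it, so the call returns None.

None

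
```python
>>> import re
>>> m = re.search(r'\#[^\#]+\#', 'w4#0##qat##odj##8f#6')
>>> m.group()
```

`search` walks the string left to right and returns the first match it finds.
The match spans [2:5] → '#0#'.

'#0#'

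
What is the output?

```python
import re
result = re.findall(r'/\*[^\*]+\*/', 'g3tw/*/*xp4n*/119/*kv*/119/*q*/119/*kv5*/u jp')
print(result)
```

Scanning left to right: at [6:14] → '/*xp4n*/'; at [17:23] → '/*kv*/'; at [26:31] → '/*q*/'; at [34:41] → '/*kv5*/'.
With no groups in the pattern, `findall` gives back each whole match — 4 here.

['/*xp4n*/', '/*kv*/', '/*q*/', '/*kv5*/']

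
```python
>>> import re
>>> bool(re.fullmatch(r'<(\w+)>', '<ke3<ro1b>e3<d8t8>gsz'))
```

For `fullmatch`, every character of the input must be accounted for by the pattern.
Here the string isn't matched end-to-end, so the call returns None, and `bool(None)` is False.

False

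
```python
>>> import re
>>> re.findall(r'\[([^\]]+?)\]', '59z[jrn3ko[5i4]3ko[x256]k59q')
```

['jrn3ko[5i4', 'x256']

Matches: at [3:15] match '[jrn3ko[5i4]', group 1 = 'jrn3ko[5i4'; at [18:24] match '[x256]', group 1 = 'x256'.
`findall` collects group 1 from each match (2 total).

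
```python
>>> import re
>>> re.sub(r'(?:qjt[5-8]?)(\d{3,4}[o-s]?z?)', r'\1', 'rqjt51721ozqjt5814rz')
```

'r1721oz814rz'

Pattern: the literal 'qjt', then optionally a character in [5-8] (non-capturing group); then 3 to 4 of a digit, then optionally a character in [o-s], then optionally a literal 'z' (captured).
Matches: at [1:11] → 'qjt51721oz'; at [11:20] → 'qjt5814rz'.
`\1` in the replacement pulls in group 1's text for each match.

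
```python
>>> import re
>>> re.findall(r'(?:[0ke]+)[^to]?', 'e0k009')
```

The pattern matches one or more of one of [0ke] (non-capturing group); then optionally any character except [to].
Matches: at [0:6] → 'e0k009'.
`findall` yields the raw match text (1 of them) because the pattern has no groups.

['e0k009']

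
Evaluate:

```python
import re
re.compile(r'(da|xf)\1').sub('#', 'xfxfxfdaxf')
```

'#xfdaxf'

`\1` is not a pattern — it's the concrete string captured by group 1, re-applied verbatim.
Matches: at [0:4] → 'xfxf'.
Each match is replaced by '#'.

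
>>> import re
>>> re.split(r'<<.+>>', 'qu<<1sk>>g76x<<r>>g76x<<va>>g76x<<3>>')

['qu', '']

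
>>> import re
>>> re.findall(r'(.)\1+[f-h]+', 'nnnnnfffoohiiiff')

['n', 'o', 'i']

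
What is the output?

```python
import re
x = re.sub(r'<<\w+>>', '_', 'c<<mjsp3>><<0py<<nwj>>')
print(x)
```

c_<<0py_

Matches: at [1:10] → '<<mjsp3>>'; at [15:22] → '<<nwj>>'.
Each match is replaced by '_'.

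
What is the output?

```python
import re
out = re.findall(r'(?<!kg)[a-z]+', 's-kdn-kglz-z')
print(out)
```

Because the assertion is negative and zero-width, positions next to the forbidden text are skipped.
Walking the string: at [0:1] → 's'; at [2:5] → 'kdn'; at [6:10] → 'kglz'; at [11:12] → 'z'.
With no groups in the pattern, `findall` gives back each whole match — 4 here.

['s', 'kdn', 'kglz', 'z']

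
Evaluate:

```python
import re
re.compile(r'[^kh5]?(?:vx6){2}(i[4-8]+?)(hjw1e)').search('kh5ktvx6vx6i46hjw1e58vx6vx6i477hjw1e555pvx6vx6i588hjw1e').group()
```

'tvx6vx6i46hjw1e'

The match spans [4:19] → 'tvx6vx6i46hjw1e'.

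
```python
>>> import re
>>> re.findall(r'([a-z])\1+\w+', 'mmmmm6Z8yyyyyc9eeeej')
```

After group 1 captures some text, `\1` only succeeds where that same text appears again.
One capturing group, so `findall` returns just the captured substring from the one match — 1 in all.

['m']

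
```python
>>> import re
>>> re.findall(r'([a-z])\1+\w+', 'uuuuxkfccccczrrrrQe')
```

['u']

The backreference `\1` re-matches whatever the first group consumed, character for character.
Walking the string: at [0:19] match 'uuuuxkfccccczrrrrQe', group 1 = 'u'.
With a single group, `findall` returns only what that group captured — 1 item.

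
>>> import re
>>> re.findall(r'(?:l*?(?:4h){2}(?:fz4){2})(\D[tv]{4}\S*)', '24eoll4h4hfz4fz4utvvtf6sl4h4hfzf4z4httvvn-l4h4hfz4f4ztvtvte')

['utvvtf6sl4h4hfzf4z4httvvn-l4h4hfz4f4ztvtvte']

The pattern matches zero or more of the literal 'l' (lazy), then the literal '4h' repeated 2 times, then the literal 'fz4' repeated 2 times (non-capturing group); then a non-digit, then exactly 4 of one of [tv], then zero or more of a non-whitespace character (captured).
Matches: at [4:59] match 'll4h4hfz4fz4utvvtf6sl4h4hfzf4z4httvvn-l4h4hfz4f4ztvtvte', group 1 = 'utvvtf6sl4h4hfzf4z4httvvn-l4h4hfz4f4ztvtvte'.
One capturing group, so `findall` returns just the captured substring from the one match — 1 in all.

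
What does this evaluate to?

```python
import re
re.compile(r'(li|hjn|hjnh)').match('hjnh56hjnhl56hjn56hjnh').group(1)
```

The match spans [0:3] → 'hjn'.
Captured: group 1 = 'hjn'.

'hjn'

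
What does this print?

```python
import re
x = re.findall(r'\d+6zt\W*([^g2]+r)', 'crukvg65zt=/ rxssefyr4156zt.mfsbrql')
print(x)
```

With a single group, `findall` returns only what that group captured — 1 item.

['mfsbr']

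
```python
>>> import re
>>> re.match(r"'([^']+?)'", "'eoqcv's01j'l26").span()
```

(0, 7)

`match` is anchored at position 0; if the pattern doesn't fit there, it returns None.
The match spans [0:7] → "'eoqcv'".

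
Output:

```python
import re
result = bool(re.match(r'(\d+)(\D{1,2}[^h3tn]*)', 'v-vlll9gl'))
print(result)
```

False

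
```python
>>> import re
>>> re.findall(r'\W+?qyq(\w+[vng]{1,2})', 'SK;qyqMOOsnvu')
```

['MOOsnv']

Pattern: one or more of a non-word character (lazy), then the literal 'qyq'; then one or more of a word character, then 1 to 2 of one of [vng] (captured).
With a single group, `findall` returns only what that group captured — 1 item.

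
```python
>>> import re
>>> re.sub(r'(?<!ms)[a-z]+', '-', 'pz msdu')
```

The negative lookaround is zero-width — it rules out positions where the adjacent text would match, without consuming anything.
Matches: at [0:2] → 'pz'; at [3:7] → 'msdu'.
Every occurrence is swapped for '-'.

'- -'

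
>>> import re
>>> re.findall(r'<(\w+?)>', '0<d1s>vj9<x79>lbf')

['d1s', 'x79']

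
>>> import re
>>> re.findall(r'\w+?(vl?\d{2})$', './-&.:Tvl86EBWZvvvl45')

['vl45']

Pattern: one or more of a word character (lazy); then a literal 'v', then optionally a literal 'l', then exactly 2 of a digit (captured); then anchored at the end.
Scanning left to right: at [6:21] match 'Tvl86EBWZvvvl45', group 1 = 'vl45'.
One capturing group, so `findall` returns just the captured substring from the one match — 1 in all.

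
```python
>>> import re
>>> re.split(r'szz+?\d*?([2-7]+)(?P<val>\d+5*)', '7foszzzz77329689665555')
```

['7fo', '7732', '9689665555', '']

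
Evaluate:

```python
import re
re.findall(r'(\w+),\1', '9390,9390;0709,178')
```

['9390']

A backreference is literal: `\1` must see the identical characters the first group matched.
Scanning left to right: at [0:9] match '9390,9390', group 1 = '9390'.
Because there's exactly one group, `findall` drops the full match and keeps group 1 from the one hit.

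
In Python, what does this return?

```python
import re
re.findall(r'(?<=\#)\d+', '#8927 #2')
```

['8927', '2']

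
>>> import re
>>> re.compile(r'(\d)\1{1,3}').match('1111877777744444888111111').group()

'1111'

The backreference `\1` re-matches whatever the first group consumed, character for character.
`re.match` won't scan ahead — the pattern has to work from the very first character.
The match spans [0:4] → '1111'.
Captured: group 1 = '1'.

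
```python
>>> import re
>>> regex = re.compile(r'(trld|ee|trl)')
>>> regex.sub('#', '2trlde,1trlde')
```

Alternation isn't longest-match — the leftmost alternative that fits at this position is chosen.
Matches: at [1:5] → 'trld'; at [8:12] → 'trld'.
`sub` substitutes '#' at each match site.

'2#e,1#e'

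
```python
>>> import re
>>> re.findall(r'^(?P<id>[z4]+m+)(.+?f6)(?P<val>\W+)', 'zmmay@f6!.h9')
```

[('zmm', 'ay@f6', '!.')]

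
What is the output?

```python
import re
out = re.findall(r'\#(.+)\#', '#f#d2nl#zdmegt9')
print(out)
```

['f#d2nl']

Matches: at [0:8] match '#f#d2nl#', group 1 = 'f#d2nl'.
`findall` collects group 1 from the one match (1 total).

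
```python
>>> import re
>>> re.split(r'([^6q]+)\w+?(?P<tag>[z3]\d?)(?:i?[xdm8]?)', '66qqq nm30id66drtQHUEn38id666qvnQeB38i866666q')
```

With the lazy modifier that quantifier settles for the fewest repetitions that let the rest of the pattern succeed (the atoms after it are unaffected and can still be greedy).
`re.split` interleaves the captured-group text with the surrounding fragments.

['66qqq', ' nm30id', '38', '666q', 'vnQe', '38', '66666q']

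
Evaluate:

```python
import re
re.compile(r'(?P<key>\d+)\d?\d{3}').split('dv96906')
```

['dv', '96', '']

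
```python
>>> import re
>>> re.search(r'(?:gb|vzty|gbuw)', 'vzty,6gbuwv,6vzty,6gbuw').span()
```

`re.search` scans for the first position where the pattern succeeds.
The match spans [0:4] → 'vzty'.

(0, 4)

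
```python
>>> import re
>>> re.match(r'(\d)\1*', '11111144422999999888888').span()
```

(0, 6)

`re.match` won't scan ahead — the pattern has to work from the very first character.
The match spans [0:6] → '111111'.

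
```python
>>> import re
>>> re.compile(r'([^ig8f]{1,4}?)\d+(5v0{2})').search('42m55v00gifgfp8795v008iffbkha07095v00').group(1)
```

'42m'

The pattern matches 1 to 4 of any character except [ig8f] (lazy) (captured); then one or more of a digit; then the literal '5v', then exactly 2 of a literal '0' (captured).
`re.search` scans for the first position where the pattern succeeds.
The match spans [0:8] → '42m55v00'.
Captured: group 1 = '42m', group 2 = '5v00'.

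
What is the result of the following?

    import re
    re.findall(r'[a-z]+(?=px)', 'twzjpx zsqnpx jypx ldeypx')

['twzj', 'zsqn', 'jy', 'ldey']

The lookaround is zero-width — it requires the adjacent text to match without consuming it, so the asserted text isn't part of the match.
Matches: at [0:4] → 'twzj'; at [7:11] → 'zsqn'; at [14:16] → 'jy'; at [19:23] → 'ldey'.
`findall` yields the raw match text (4 of them) because the pattern has no groups.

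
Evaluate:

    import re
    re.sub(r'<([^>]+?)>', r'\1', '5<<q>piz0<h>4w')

'5<qpiz0h4w'

The replacement refers to a captured group, so each match is rewritten using its own captured text.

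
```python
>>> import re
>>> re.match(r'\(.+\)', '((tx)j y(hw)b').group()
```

'((tx)j y(hw)'

With `match`, the pattern is implicitly anchored at the beginning.
The match spans [0:12] → '((tx)j y(hw)'.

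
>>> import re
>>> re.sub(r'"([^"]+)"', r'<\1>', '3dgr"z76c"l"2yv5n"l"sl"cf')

'3dgr<z76c>l<2yv5n>l<sl>cf'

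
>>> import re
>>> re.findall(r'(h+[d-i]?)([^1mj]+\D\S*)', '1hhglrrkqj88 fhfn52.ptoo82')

Pattern: one or more of the literal 'h', then optionally a character in [d-i] (captured); then one or more of any character except [1mj], then a non-digit, then zero or more of a non-whitespace character (captured).
Matches: at [1:12] match 'hhglrrkqj88', groups = ('hhg', 'lrrkqj88'); at [14:26] match 'hfn52.ptoo82', groups = ('hf', 'n52.ptoo82').
With 2 capturing groups, `findall` returns a 2-tuple per match.

[('hhg', 'lrrkqj88'), ('hf', 'n52.ptoo82')]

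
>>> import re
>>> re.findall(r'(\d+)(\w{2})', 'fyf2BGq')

[('2', 'BG')]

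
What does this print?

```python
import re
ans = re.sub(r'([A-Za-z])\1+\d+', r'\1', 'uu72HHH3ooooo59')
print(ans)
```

uHo

`\1` has to match the exact text group 1 already captured.
Each match is replaced using the text its own group 1 captured.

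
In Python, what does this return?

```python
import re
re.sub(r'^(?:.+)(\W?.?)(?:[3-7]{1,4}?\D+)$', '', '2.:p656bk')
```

Every occurrence is swapped for ''.

''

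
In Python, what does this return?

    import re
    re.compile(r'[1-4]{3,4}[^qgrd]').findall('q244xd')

['244x']

The pattern matches 3 to 4 of a character in [1-4]; then any character except [qgrd].
Since nothing is captured, `findall` lists the 1 matched substring directly.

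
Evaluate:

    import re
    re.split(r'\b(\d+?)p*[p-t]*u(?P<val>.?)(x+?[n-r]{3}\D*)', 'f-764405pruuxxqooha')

['f-', '764405', 'u', 'xxqooha', '']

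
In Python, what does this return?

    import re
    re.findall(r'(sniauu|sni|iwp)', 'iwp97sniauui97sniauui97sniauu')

Branches in `(...|...)` are attempted left-to-right; the first branch that allows the whole pattern to succeed is taken.
Matches: at [0:3] match 'iwp', group 1 = 'iwp'; at [5:11] match 'sniauu', group 1 = 'sniauu'; at [14:20] match 'sniauu', group 1 = 'sniauu'; at [23:29] match 'sniauu', group 1 = 'sniauu'.
With a single group, `findall` returns only what that group captured — 4 items.

['iwp', 'sniauu', 'sniauu', 'sniauu']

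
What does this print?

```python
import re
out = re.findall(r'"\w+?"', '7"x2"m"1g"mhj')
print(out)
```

['"x2"', '"1g"']

Matches: at [1:5] → '"x2"'; at [6:10] → '"1g"'.
No capturing groups, so `findall` returns the 2 full match strings.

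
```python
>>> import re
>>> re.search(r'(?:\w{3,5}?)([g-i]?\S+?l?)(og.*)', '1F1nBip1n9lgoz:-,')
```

The pattern matches 3 to 5 of a word character (lazy) (non-capturing group); then optionally a character in [g-i], then one or more of a non-whitespace character (lazy), then optionally the literal 'l' (captured); then the literal 'og', then zero or more of any character (captured).
`re.search` scans for the first position where the pattern succeeds.
Here the pattern never matches, so the call returns None.

None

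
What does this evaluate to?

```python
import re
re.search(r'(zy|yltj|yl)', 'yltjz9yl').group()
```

'yltj'

Alternation tries branches left to right and keeps the first one that lets the overall match succeed at that position.
`re.search` scans for the first position where the pattern succeeds.
The match spans [0:4] → 'yltj'.
Captured: group 1 = 'yltj'.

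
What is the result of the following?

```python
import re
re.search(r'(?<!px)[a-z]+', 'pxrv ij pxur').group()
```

The negative lookaround is zero-width — it rules out positions where the adjacent text would match, without consuming anything.
`re.search` tries every starting position until one works.
The match spans [0:4] → 'pxrv'.

'pxrv'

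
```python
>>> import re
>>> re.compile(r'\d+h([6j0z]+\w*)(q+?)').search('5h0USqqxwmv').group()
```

This matches one or more of a digit, then the literal 'h'; then one or more of one of [6j0z], then zero or more of a word character (captured); then one or more of a literal 'q' (lazy) (captured).
The match spans [0:7] → '5h0USqq'.

'5h0USqq'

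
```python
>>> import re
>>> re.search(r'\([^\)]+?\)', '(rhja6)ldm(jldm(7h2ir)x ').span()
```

The match spans [0:7] → '(rhja6)'.

(0, 7)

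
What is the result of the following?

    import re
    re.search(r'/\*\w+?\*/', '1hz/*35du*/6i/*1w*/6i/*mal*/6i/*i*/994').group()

The match spans [3:11] → '/*35du*/'.

'/*35du*/'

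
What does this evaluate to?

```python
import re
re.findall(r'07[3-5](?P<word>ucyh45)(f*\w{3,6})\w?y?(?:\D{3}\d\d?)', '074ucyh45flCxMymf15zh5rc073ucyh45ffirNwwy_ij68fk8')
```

[('ucyh45', 'flCxM'), ('ucyh45', 'ffirNwwy')]

This matches the literal '07', then a character in [3-5]; then the literal 'ucy', then the literal 'h45' (captured as 'word'); then zero or more of a literal 'f', then 3 to 6 of a word character (captured); then optionally a word character, then optionally the literal 'y'; then exactly 3 of a non-digit, then a digit, then optionally a digit (non-capturing group).
Multiple groups make `findall` return tuples — one 2-tuple for each match.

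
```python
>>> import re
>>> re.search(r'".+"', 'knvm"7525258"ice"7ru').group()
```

'"7525258"ice"'

The match spans [4:17] → '"7525258"ice"'.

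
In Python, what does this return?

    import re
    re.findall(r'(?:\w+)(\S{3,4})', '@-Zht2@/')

['2@/']

The pattern matches one or more of a word character (non-capturing group); then 3 to 4 of a non-whitespace character (captured).
One capturing group, so `findall` returns just the captured substring from the one match — 1 in all.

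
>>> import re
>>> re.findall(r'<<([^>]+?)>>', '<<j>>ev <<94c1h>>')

['j', '94c1h']

Scanning left to right: at [0:5] match '<<j>>', group 1 = 'j'; at [8:17] match '<<94c1h>>', group 1 = '94c1h'.
`findall` collects group 1 from each match (2 total).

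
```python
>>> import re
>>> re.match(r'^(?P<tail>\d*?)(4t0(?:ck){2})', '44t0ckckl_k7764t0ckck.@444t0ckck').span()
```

(0, 8)

`re.match` only tries the pattern at the start of the string.
The match spans [0:8] → '44t0ckck'.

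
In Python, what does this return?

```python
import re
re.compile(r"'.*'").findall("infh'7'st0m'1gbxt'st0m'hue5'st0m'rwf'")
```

["'7'st0m'1gbxt'st0m'hue5'st0m'rwf'"]

Walking the string: at [4:37] → "'7'st0m'1gbxt'st0m'hue5'st0m'rwf'".
No capturing groups, so `findall` returns the 1 full match string.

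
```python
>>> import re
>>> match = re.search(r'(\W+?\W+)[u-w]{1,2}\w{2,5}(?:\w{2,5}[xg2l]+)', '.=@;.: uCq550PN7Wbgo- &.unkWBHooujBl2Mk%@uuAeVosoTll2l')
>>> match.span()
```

(0, 19)

The pattern matches one or more of a non-word character (lazy), then one or more of a non-word character (captured); then 1 to 2 of a character in [u-w], then 2 to 5 of a word character; then 2 to 5 of a word character, then one or more of one of [xg2l] (non-capturing group).
`search` walks the string left to right and returns the first match it finds.
The match spans [0:19] → '.=@;.: uCq550PN7Wbg'.
Captured: group 1 = '.=@;.: '.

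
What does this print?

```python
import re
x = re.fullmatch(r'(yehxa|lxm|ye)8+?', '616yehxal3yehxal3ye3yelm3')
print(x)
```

`re.fullmatch` requires the pattern to consume the entire string.
Here there's no way to consume every character, so the call returns None.

None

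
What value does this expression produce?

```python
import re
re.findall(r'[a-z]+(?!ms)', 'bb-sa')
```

The negative lookaround is zero-width — it rules out positions where the adjacent text would match, without consuming anything.
Since nothing is captured, `findall` lists the 2 matched substrings directly.

['bb', 'sa']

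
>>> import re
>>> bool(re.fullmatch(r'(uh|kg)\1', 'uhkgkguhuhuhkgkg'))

`fullmatch` succeeds only if the pattern covers the string from start to end.
Here there's no way to consume every character, so the call returns None, and `bool(None)` is False.

False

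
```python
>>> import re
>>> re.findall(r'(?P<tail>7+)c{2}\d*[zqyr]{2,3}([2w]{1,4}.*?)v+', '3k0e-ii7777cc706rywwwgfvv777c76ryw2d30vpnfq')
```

Pattern: one or more of a literal '7' (captured as 'tail'); then exactly 2 of a literal 'c', then zero or more of a digit, then 2 to 3 of one of [zqyr]; then 1 to 4 of one of [2w], then zero or more of any character (lazy) (captured); then one or more of a literal 'v'.
A `+?`/`*?`/`{m,n}?` starts at its minimum and grows only as far as needed for what follows to match.
Matches: at [7:25] match '7777cc706rywwwgfvv', groups = ('7777', 'wwwgf').
Multiple groups make `findall` return tuples — one 2-tuple for the one match.

[('7777', 'wwwgf')]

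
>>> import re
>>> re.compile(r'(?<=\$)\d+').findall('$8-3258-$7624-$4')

['8', '7624', '4']

The lookaround is zero-width — it requires the adjacent text to match without consuming it, so the asserted text isn't part of the match.
With no groups in the pattern, `findall` gives back each whole match — 3 here.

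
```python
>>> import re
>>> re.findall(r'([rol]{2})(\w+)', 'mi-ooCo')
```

[('oo', 'Co')]

Pattern: exactly 2 of one of [rol] (captured); then one or more of a word character (captured).
Walking the string: at [3:7] match 'ooCo', groups = ('oo', 'Co').
With 2 capturing groups, `findall` returns a 2-tuple per match.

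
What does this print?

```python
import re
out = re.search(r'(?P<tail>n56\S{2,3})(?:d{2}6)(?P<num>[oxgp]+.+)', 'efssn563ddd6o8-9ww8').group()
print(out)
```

This matches the literal 'n56', then 2 to 3 of a non-whitespace character (captured as 'tail'); then exactly 2 of the literal 'd', then a literal '6' (non-capturing group); then one or more of one of [oxgp], then one or more of any character (captured as 'num').
`re.search` tries every starting position until one works.
The match spans [4:19] → 'n563ddd6o8-9ww8'.
Captured: group 1 = 'n563d', group 2 = 'o8-9ww8'.

n563ddd6o8-9ww8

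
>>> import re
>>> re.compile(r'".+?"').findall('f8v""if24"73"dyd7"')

The `?` after the quantifier makes it lazy — it takes as little as possible before letting the rest of the pattern try.
Scanning left to right: at [3:10] → '""if24"'; at [12:18] → '"dyd7"'.
`findall` yields the raw match text (2 of them) because the pattern has no groups.

['""if24"', '"dyd7"']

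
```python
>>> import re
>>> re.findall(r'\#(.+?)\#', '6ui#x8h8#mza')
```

Matches: at [3:9] match '#x8h8#', group 1 = 'x8h8'.
`findall` collects group 1 from the one match (1 total).

['x8h8']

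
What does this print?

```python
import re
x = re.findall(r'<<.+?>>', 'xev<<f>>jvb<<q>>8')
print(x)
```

['<<f>>', '<<q>>']

With the lazy modifier that quantifier settles for the fewest repetitions that let the rest of the pattern succeed (the atoms after it are unaffected and can still be greedy).
Matches: at [3:8] → '<<f>>'; at [11:16] → '<<q>>'.
With no groups in the pattern, `findall` gives back each whole match — 2 here.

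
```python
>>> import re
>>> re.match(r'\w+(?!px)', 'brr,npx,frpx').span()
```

(0, 3)

`re.match` won't scan ahead — the pattern has to work from the very first character.
The match spans [0:3] → 'brr'.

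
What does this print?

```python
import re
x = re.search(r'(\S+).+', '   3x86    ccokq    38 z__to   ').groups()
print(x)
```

The match spans [3:31] → '3x86    ccokq    38 z__to   '.
Captured: group 1 = '3x86'.

('3x86',)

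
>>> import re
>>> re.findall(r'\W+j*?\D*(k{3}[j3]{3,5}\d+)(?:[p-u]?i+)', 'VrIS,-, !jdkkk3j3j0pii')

['kkk3j3j0']

Because there's exactly one group, `findall` drops the full match and keeps group 1 from the one hit.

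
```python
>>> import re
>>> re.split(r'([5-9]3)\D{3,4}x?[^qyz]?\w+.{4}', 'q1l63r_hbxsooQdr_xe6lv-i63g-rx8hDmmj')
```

The pattern matches a character in [5-9], then the literal '3' (captured); then 3 to 4 of a non-digit, then optionally a literal 'x'; then optionally any character except [qyz], then one or more of a word character, then exactly 4 of any character.
Matches to split on: at [3:26] → '63r_hbxsooQdr_xe6lv-i63'.
With a capturing group present, the delimiter's captured portion is kept in the result list.

['q1l', '63', 'g-rx8hDmmj']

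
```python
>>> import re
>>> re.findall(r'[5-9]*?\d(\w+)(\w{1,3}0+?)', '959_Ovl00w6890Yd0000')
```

[('59_Ovl00w6890Yd00', '00')]

This matches zero or more of a character in [5-9] (lazy), then a digit; then one or more of a word character (captured); then 1 to 3 of a word character, then one or more of the literal '0' (lazy) (captured).
Because the quantifier is non-greedy, it stops expanding at the earliest point where the rest of the pattern can succeed.
Walking the string: at [0:20] match '959_Ovl00w6890Yd0000', groups = ('59_Ovl00w6890Yd00', '00').
`findall` packs the 2 group values into a tuple for every match.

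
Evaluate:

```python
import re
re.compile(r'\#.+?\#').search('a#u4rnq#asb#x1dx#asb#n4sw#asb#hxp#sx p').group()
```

Lazy quantifiers expand one character at a time until the remainder of the pattern can match.
The match spans [1:8] → '#u4rnq#'.

'#u4rnq#'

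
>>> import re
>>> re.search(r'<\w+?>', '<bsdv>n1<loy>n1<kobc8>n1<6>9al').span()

`search` walks the string left to right and returns the first match it finds.
The match spans [0:6] → '<bsdv>'.

(0, 6)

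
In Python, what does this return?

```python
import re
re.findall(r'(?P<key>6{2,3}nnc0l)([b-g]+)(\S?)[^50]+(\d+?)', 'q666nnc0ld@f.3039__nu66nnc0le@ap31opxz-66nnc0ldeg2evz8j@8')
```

This matches 2 to 3 of a literal '6', then the literal 'nn', then the literal 'c0l' (captured as 'key'); then one or more of a character in [b-g] (captured); then optionally a non-whitespace character (captured); then one or more of any character except [50]; then one or more of a digit (lazy) (captured).
A `+?`/`*?`/`{m,n}?` starts at its minimum and grows only as far as needed for what follows to match.
Scanning left to right: at [1:15] match '666nnc0ld@f.30', groups = ('666nnc0l', 'd', '@', '0'); at [21:45] match '66nnc0le@ap31opxz-66nnc0', groups = ('66nnc0l', 'e', '@', '0').
4 groups means each result is a tuple of 4 captured strings — 2 here.

[('666nnc0l', 'd', '@', '0'), ('66nnc0l', 'e', '@', '0')]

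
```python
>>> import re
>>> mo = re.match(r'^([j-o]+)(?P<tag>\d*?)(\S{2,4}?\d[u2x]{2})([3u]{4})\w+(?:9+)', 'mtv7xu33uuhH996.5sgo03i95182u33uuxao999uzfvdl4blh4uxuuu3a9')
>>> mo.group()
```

'mtv7xu33uuhH99'

Pattern: anchored at the start of the string; then one or more of a character in [j-o] (captured); then zero or more of a digit (lazy) (captured as 'tag'); then 2 to 4 of a non-whitespace character (lazy), then a digit, then exactly 2 of one of [u2x] (captured); then exactly 4 of one of [3u] (captured); then one or more of a word character; then one or more of a literal '9' (non-capturing group).
`re.match` only tries the pattern at the start of the string.
The match spans [0:14] → 'mtv7xu33uuhH99'.
Captured: group 1 = 'm', group 2 = '', group 3 = 'tv7xu', group 4 = '33uu'.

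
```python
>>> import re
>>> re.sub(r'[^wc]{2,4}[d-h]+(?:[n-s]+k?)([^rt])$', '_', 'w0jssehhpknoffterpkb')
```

'w0jssehhpkn_'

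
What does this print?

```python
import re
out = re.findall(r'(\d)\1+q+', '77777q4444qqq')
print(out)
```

['7', '4']

The backreference `\1` re-matches whatever the first group consumed, character for character.
With a single group, `findall` returns only what that group captured — 2 items.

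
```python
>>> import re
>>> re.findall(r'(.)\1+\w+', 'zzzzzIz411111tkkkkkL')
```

['z']

`\1` is not a pattern — it's the concrete string captured by group 1, re-applied verbatim.
Scanning left to right: at [0:20] match 'zzzzzIz411111tkkkkkL', group 1 = 'z'.
Because there's exactly one group, `findall` drops the full match and keeps group 1 from the one hit.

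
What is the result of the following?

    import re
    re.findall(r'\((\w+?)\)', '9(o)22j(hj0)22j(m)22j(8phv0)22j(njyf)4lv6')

['o', 'hj0', 'm', '8phv0', 'njyf']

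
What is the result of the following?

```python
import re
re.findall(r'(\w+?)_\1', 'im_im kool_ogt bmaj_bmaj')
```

['im', 'bmaj']

`\1` has to match the exact text group 1 already captured.
Because there's exactly one group, `findall` drops the full match and keeps group 1 from each hit.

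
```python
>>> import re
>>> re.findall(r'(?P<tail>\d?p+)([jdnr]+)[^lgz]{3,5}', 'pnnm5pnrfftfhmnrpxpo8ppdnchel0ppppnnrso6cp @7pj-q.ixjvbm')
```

[('p', 'nn'), ('8pp', 'dn'), ('0pppp', 'nnr'), ('7p', 'j')]

Pattern: optionally a digit, then one or more of a literal 'p' (captured as 'tail'); then one or more of one of [jdnr] (captured); then 3 to 5 of any character except [lgz].
Scanning left to right: at [0:8] match 'pnnm5pnr', groups = ('p', 'nn'); at [20:28] match '8ppdnche', groups = ('8pp', 'dn'); at [29:42] match '0ppppnnrso6cp', groups = ('0pppp', 'nnr'); at [44:52] match '7pj-q.ix', groups = ('7p', 'j').
`findall` packs the 2 group values into a tuple for every match.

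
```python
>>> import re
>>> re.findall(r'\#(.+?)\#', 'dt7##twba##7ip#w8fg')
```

Scanning left to right: at [3:10] match '##twba#', group 1 = '#twba'; at [10:15] match '#7ip#', group 1 = '7ip'.
One capturing group, so `findall` returns just the captured substring from each match — 2 in all.

['#twba', '7ip']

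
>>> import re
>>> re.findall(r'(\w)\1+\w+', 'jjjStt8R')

['j']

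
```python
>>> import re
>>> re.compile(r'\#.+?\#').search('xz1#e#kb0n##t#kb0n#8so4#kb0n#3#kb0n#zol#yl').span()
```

With the lazy modifier that quantifier settles for the fewest repetitions that let the rest of the pattern succeed (the atoms after it are unaffected and can still be greedy).
The match spans [3:6] → '#e#'.

(3, 6)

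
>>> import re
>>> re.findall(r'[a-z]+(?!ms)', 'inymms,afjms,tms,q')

['inymms', 'afjms', 'tms', 'q']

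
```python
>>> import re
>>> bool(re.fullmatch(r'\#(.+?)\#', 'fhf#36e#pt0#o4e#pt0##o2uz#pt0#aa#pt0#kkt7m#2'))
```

False

`re.fullmatch` is like wrapping the pattern in `^…$` (in single-line mode).
Here the string isn't matched end-to-end, so the call returns None, and `bool(None)` is False.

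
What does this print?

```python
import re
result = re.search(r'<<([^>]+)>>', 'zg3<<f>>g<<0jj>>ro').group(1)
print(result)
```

f

The match spans [3:8] → '<<f>>'.
Captured: group 1 = 'f'.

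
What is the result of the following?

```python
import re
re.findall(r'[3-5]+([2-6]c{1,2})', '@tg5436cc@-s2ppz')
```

['6cc']

This matches one or more of a character in [3-5]; then a character in [2-6], then 1 to 2 of a literal 'c' (captured).
Matches: at [3:9] match '5436cc', group 1 = '6cc'.
One capturing group, so `findall` returns just the captured substring from the one match — 1 in all.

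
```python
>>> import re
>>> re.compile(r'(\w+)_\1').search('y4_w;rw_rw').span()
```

After group 1 captures some text, `\1` only succeeds where that same text appears again.
`re.search` scans for the first position where the pattern succeeds.
The match spans [5:10] → 'rw_rw'.
Captured: group 1 = 'rw'.

(5, 10)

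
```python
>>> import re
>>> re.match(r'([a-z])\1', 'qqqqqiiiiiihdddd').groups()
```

('q',)

The backreference `\1` re-matches whatever the first group consumed, character for character.
`re.match` won't scan ahead — the pattern has to work from the very first character.
The match spans [0:2] → 'qq'.
Captured: group 1 = 'q'.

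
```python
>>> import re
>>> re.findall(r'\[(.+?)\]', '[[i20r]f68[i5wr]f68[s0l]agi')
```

['[i20r', 'i5wr', 's0l']

With the lazy modifier that quantifier settles for the fewest repetitions that let the rest of the pattern succeed (the atoms after it are unaffected and can still be greedy).
Walking the string: at [0:7] match '[[i20r]', group 1 = '[i20r'; at [10:16] match '[i5wr]', group 1 = 'i5wr'; at [19:24] match '[s0l]', group 1 = 's0l'.
With a single group, `findall` returns only what that group captured — 3 items.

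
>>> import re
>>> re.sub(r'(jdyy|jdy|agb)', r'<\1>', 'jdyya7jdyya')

The regex engine tests alternatives in the order written; an earlier branch that matches wins even if a later one would match more.
Matches: at [0:4] → 'jdyy'; at [6:10] → 'jdyy'.
The replacement refers to a captured group, so each match is rewritten using its own captured text.

'<jdyy>a7<jdyy>a'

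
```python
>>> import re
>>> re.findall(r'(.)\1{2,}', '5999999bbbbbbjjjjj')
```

['9', 'b', 'j']

The backreference `\1` re-matches whatever the first group consumed, character for character.
`findall` collects group 1 from each match (3 total).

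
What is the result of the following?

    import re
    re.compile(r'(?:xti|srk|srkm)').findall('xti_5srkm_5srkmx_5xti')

['xti', 'srk', 'srk', 'xti']

Alternation tries branches left to right and keeps the first one that lets the overall match succeed at that position.
Since nothing is captured, `findall` lists the 4 matched substrings directly.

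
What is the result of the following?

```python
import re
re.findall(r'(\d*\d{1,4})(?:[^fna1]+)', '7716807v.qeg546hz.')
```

['7716807']

This matches zero or more of a digit, then 1 to 4 of a digit (captured); then one or more of any character except [fna1] (non-capturing group).
Walking the string: at [0:18] match '7716807v.qeg546hz.', group 1 = '7716807'.
`findall` collects group 1 from the one match (1 total).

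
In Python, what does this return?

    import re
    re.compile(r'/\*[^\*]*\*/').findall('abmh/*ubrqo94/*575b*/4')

['/*575b*/']

Matches: at [13:21] → '/*575b*/'.
With no groups in the pattern, `findall` gives back each whole match — 1 here.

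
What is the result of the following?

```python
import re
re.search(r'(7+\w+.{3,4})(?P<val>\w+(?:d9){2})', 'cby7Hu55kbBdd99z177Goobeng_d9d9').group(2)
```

'_d9d9'

The match spans [3:31] → '7Hu55kbBdd99z177Goobeng_d9d9'.
Captured: group 1 = '7Hu55kbBdd99z177Goobeng', group 2 = '_d9d9'.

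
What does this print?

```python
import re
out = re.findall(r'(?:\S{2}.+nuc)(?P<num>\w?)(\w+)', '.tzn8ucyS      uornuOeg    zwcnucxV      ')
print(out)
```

[('x', 'V')]

`findall` packs the 2 group values into a tuple for every match.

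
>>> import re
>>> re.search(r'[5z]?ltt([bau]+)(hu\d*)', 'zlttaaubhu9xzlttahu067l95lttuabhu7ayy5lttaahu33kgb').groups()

Pattern: optionally one of [5z], then the literal 'ltt'; then one or more of one of [bau] (captured); then the literal 'hu', then zero or more of a digit (captured).
`re.search` scans for the first position where the pattern succeeds.
The match spans [0:11] → 'zlttaaubhu9'.
Captured: group 1 = 'aaub', group 2 = 'hu9'.

('aaub', 'hu9')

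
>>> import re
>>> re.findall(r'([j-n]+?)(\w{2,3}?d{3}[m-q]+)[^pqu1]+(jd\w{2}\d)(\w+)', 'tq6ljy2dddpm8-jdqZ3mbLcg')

[('l', 'jy2dddpm', 'jdqZ3', 'mbLcg')]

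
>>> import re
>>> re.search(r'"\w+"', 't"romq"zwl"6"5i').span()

(1, 7)

`search` walks the string left to right and returns the first match it finds.
The match spans [1:7] → '"romq"'.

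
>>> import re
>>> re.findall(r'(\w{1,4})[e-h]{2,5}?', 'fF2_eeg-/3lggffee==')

This matches 1 to 4 of a word character (captured); then 2 to 5 of a character in [e-h] (lazy).
Matches: at [0:6] match 'fF2_ee', group 1 = 'fF2_'; at [9:15] match '3lggff', group 1 = '3lgg'.
Because there's exactly one group, `findall` drops the full match and keeps group 1 from each hit.

['fF2_', '3lgg']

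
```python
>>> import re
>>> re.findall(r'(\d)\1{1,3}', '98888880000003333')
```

['8', '8', '0', '0', '3']

A backreference is literal: `\1` must see the identical characters the first group matched.
One capturing group, so `findall` returns just the captured substring from each match — 5 in all.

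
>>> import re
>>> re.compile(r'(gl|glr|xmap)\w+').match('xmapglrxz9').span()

(0, 10)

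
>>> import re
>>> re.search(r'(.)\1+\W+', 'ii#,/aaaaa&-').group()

'ii#,/'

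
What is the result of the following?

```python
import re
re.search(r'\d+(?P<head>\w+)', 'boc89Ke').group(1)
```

Pattern: one or more of a digit; then one or more of a word character (captured as 'head').
Unlike `match`, `search` isn't anchored — it looks for the pattern anywhere in the string.
The match spans [3:7] → '89Ke'.
Captured: group 1 = 'Ke'.

'Ke'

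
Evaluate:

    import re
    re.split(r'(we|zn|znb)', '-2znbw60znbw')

['-2', 'zn', 'bw60', 'zn', 'bw']

Alternation isn't longest-match — the leftmost alternative that fits at this position is chosen.
Matches to split on: at [2:4] → 'zn'; at [8:10] → 'zn'.
`re.split` interleaves the captured-group text with the surrounding fragments.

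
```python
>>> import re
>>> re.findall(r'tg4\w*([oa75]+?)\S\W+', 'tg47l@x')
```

['7']

This matches the literal 'tg4', then zero or more of a word character; then one or more of one of [oa75] (lazy) (captured); then a non-whitespace character, then one or more of a non-word character.
Because there's exactly one group, `findall` drops the full match and keeps group 1 from the one hit.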